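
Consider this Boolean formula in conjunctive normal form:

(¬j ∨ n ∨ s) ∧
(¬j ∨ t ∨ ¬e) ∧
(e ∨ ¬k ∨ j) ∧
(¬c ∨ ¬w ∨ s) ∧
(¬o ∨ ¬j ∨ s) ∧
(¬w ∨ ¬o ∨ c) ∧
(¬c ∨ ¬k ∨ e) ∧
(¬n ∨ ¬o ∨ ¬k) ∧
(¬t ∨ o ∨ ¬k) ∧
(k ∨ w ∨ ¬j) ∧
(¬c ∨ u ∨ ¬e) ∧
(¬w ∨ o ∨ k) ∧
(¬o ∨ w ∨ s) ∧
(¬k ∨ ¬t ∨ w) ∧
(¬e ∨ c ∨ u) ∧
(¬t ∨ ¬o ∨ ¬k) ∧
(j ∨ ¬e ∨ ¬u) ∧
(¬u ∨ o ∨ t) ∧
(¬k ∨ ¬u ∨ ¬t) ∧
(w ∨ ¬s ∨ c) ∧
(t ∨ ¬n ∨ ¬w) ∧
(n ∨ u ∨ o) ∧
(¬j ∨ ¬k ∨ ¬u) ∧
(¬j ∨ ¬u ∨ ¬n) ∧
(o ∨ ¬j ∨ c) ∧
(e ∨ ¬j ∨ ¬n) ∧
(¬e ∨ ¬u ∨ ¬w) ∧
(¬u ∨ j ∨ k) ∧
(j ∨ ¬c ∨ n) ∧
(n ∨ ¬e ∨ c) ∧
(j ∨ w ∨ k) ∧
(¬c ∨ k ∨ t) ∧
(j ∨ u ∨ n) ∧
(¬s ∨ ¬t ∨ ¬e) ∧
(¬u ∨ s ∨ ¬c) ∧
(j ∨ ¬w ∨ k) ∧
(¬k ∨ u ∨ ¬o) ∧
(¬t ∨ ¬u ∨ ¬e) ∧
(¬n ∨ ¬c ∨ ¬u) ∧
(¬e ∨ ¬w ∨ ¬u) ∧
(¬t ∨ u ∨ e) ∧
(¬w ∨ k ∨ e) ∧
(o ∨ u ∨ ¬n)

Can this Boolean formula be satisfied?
No

No, the formula is not satisfiable.

No assignment of truth values to the variables can make all 43 clauses true simultaneously.

The formula is UNSAT (unsatisfiable).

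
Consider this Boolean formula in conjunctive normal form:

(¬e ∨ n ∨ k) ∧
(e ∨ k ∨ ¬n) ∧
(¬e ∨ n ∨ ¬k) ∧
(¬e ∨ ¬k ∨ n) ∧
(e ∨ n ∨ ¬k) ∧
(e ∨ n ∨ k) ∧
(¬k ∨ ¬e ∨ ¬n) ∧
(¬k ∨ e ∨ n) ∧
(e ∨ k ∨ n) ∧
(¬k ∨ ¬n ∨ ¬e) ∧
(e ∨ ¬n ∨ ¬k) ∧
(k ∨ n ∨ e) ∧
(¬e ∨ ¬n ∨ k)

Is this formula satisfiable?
No

No, the formula is not satisfiable.

No assignment of truth values to the variables can make all 13 clauses true simultaneously.

The formula is UNSAT (unsatisfiable).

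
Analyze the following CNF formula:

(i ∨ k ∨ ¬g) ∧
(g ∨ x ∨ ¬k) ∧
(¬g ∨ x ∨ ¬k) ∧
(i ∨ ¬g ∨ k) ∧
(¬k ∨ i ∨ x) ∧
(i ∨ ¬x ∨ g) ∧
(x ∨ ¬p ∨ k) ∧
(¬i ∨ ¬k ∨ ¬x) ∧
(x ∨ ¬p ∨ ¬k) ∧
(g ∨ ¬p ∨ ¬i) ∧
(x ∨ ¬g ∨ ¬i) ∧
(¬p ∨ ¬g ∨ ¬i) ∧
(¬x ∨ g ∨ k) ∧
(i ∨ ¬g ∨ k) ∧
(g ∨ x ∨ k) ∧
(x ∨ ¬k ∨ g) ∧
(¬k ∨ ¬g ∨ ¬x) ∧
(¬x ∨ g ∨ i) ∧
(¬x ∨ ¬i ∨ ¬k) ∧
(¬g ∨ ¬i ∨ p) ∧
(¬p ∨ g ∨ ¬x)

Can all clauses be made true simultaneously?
No

No, the formula is not satisfiable.

No assignment of truth values to the variables can make all 21 clauses true simultaneously.

The formula is UNSAT (unsatisfiable).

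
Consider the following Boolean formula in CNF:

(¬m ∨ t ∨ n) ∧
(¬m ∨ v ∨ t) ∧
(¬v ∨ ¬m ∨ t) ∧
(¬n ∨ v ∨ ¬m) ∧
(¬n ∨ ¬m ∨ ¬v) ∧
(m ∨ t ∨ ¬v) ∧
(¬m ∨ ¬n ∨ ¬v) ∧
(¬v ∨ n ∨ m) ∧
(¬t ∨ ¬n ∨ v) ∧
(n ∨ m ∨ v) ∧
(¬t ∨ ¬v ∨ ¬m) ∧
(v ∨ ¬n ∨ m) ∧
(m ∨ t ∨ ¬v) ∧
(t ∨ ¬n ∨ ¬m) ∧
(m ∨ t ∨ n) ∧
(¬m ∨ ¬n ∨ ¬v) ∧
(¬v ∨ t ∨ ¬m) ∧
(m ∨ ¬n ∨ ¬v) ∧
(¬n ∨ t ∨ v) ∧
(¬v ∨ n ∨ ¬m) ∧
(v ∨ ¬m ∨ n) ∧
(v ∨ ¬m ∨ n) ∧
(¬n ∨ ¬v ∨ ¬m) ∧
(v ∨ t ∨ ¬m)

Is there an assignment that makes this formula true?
No

No, the formula is not satisfiable.

No assignment of truth values to the variables can make all 24 clauses true simultaneously.

The formula is UNSAT (unsatisfiable).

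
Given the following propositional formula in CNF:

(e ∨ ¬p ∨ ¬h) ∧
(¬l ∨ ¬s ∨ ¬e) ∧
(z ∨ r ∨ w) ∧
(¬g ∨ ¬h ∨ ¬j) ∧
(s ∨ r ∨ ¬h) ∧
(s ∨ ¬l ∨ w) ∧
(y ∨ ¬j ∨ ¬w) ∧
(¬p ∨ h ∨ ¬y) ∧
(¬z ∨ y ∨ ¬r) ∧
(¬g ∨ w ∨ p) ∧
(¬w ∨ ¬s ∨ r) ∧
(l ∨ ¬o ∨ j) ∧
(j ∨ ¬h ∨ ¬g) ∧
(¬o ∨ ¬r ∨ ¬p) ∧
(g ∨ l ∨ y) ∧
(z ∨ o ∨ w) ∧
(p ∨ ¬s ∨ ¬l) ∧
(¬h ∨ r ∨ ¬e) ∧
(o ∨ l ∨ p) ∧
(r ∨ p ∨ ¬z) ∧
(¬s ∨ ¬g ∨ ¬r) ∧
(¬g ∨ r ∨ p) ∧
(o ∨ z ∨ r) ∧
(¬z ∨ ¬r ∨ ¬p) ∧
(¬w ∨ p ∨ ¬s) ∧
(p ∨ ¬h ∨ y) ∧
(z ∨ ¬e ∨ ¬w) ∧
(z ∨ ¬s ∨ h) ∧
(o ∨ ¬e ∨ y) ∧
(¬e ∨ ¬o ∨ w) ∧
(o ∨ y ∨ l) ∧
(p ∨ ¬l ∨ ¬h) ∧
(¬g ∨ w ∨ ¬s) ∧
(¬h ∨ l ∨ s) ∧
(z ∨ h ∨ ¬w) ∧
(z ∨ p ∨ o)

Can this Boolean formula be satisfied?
Yes

Yes, the formula is satisfiable.

One satisfying assignment is: h=False, y=False, r=False, z=True, s=False, o=False, e=False, g=False, j=False, p=True, l=True, w=True

Verification: With this assignment, all 36 clauses evaluate to true.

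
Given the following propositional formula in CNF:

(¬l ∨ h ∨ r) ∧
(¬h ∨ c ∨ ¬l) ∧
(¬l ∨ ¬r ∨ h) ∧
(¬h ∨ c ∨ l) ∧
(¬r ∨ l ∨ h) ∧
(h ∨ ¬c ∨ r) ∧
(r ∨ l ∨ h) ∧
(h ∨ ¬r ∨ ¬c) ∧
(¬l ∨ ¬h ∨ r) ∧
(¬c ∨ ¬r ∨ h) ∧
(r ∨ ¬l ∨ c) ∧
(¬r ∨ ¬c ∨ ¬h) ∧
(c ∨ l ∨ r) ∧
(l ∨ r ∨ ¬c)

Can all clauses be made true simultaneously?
No

No, the formula is not satisfiable.

No assignment of truth values to the variables can make all 14 clauses true simultaneously.

The formula is UNSAT (unsatisfiable).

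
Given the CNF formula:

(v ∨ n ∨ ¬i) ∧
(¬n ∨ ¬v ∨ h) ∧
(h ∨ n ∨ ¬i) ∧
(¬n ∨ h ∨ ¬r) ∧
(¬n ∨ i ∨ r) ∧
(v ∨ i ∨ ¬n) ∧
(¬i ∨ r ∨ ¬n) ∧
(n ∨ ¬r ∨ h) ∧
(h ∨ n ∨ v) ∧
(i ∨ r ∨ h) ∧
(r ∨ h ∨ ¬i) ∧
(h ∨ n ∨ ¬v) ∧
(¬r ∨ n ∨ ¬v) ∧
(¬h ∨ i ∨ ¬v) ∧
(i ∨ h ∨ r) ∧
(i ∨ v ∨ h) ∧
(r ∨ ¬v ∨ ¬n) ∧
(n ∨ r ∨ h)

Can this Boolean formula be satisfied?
Yes

Yes, the formula is satisfiable.

One satisfying assignment is: v=False, n=False, h=True, r=False, i=False

Verification: With this assignment, all 18 clauses evaluate to true.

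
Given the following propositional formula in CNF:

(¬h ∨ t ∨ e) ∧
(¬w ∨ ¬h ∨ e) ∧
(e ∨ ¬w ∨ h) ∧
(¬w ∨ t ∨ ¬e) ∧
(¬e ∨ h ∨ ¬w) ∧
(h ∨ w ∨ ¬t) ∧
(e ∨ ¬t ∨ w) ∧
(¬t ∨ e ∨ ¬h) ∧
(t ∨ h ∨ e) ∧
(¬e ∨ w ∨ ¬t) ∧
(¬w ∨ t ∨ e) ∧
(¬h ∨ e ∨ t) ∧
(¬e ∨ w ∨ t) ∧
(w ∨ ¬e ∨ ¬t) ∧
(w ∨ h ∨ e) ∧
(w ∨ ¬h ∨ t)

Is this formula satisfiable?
Yes

Yes, the formula is satisfiable.

One satisfying assignment is: t=True, e=True, h=True, w=True

Verification: With this assignment, all 16 clauses evaluate to true.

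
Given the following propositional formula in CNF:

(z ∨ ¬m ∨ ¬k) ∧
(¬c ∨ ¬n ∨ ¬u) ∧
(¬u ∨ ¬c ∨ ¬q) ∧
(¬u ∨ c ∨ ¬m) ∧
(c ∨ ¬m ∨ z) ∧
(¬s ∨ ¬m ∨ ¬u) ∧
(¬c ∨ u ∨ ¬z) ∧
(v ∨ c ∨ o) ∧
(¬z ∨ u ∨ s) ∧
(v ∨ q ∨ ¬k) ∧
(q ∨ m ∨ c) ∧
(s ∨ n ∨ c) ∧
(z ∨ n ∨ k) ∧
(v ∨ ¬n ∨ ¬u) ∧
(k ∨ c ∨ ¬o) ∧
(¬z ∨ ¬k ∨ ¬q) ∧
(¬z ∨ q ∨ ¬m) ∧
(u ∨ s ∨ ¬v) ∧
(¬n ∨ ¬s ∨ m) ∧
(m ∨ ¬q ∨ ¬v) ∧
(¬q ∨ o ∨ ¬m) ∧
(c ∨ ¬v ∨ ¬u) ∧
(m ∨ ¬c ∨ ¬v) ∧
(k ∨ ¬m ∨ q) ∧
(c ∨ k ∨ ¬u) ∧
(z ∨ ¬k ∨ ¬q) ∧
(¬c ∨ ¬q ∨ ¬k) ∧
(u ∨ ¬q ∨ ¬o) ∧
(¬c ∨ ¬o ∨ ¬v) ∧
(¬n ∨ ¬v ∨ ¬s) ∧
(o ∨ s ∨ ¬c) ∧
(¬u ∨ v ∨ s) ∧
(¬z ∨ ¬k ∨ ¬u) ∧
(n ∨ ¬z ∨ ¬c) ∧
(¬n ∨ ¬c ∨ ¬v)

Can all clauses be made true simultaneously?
Yes

Yes, the formula is satisfiable.

One satisfying assignment is: c=True, n=True, v=False, u=False, m=False, k=False, s=False, q=False, z=False, o=True

Verification: With this assignment, all 35 clauses evaluate to true.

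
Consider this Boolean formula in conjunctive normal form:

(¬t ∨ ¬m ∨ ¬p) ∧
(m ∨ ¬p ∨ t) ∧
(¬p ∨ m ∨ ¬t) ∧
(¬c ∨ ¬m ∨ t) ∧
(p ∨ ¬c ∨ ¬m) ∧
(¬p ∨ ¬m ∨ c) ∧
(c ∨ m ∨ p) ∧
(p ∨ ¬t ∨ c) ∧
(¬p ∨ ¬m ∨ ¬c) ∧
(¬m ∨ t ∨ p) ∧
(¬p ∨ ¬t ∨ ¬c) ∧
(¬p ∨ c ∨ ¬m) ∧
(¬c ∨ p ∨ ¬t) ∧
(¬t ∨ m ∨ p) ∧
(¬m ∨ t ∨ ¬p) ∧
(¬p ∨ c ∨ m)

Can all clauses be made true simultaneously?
Yes

Yes, the formula is satisfiable.

One satisfying assignment is: c=True, m=False, t=False, p=False

Verification: With this assignment, all 16 clauses evaluate to true.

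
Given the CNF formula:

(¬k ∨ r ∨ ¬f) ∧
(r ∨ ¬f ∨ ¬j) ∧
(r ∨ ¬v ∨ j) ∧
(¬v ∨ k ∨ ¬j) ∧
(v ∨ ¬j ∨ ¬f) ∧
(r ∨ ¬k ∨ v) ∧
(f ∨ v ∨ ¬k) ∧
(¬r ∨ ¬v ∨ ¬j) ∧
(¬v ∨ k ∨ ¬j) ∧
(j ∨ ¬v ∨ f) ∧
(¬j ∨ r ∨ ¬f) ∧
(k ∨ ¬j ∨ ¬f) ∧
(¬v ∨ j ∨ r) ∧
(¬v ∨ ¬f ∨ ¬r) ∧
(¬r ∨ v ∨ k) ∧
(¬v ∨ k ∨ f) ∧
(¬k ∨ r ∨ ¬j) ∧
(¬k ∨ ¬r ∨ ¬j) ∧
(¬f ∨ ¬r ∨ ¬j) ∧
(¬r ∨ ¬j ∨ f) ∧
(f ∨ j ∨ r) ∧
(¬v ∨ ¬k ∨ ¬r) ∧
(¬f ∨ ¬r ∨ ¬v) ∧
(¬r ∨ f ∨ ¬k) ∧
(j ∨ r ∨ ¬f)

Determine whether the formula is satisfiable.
Yes

Yes, the formula is satisfiable.

One satisfying assignment is: j=True, f=False, v=False, r=False, k=False

Verification: With this assignment, all 25 clauses evaluate to true.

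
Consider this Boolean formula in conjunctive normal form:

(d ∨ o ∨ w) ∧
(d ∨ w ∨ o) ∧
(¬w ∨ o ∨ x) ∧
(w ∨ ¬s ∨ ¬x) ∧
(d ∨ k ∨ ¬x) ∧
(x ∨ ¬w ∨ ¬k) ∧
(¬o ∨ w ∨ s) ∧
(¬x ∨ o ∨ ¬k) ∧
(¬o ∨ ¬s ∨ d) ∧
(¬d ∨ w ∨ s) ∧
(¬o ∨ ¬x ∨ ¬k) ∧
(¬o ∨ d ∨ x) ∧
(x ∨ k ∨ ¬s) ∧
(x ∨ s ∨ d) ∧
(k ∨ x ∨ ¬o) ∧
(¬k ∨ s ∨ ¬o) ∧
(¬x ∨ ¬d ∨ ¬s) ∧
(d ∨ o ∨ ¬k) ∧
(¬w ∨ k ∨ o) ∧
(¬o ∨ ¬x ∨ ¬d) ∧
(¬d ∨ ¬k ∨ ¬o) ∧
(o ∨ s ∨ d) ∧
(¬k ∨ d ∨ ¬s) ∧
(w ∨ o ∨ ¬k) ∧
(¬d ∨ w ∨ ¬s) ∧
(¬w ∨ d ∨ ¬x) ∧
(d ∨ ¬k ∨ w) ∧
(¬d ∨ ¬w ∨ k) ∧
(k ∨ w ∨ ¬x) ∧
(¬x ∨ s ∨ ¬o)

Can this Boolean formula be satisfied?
No

No, the formula is not satisfiable.

No assignment of truth values to the variables can make all 30 clauses true simultaneously.

The formula is UNSAT (unsatisfiable).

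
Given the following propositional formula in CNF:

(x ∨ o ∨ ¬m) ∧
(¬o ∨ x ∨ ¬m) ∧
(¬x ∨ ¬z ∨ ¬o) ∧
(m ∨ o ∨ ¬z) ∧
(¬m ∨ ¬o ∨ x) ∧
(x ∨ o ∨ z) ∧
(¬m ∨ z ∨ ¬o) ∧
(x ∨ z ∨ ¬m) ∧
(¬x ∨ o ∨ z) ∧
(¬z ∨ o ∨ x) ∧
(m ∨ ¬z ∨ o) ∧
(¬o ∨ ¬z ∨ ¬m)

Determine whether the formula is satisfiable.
Yes

Yes, the formula is satisfiable.

One satisfying assignment is: z=False, o=True, x=False, m=False

Verification: With this assignment, all 12 clauses evaluate to true.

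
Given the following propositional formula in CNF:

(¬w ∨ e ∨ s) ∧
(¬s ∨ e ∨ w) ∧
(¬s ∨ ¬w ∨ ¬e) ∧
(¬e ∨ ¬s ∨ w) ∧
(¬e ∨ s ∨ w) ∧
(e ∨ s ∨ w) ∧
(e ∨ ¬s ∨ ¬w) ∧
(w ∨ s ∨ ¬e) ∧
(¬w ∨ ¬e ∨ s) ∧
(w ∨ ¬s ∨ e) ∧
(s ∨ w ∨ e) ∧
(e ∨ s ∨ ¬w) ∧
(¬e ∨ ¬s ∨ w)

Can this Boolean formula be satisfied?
No

No, the formula is not satisfiable.

No assignment of truth values to the variables can make all 13 clauses true simultaneously.

The formula is UNSAT (unsatisfiable).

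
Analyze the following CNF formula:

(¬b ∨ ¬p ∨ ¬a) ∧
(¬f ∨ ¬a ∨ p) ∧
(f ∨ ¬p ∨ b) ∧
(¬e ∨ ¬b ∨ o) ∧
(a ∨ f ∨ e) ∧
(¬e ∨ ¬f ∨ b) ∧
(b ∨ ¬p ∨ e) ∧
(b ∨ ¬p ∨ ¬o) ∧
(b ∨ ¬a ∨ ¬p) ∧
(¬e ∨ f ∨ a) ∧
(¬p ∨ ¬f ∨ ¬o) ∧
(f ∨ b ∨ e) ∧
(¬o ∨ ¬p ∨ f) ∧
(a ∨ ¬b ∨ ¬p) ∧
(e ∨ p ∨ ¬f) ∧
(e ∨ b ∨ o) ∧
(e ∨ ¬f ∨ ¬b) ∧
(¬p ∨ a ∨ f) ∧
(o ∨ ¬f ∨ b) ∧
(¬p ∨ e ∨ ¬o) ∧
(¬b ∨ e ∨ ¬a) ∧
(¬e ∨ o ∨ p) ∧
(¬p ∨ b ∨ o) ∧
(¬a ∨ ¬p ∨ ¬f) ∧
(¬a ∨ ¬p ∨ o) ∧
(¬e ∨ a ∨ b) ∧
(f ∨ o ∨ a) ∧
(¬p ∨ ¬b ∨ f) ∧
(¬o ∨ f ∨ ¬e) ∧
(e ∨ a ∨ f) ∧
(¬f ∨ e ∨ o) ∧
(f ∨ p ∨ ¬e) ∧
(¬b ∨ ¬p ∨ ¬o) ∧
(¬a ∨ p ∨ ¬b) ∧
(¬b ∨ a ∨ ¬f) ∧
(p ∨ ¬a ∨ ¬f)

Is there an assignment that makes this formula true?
No

No, the formula is not satisfiable.

No assignment of truth values to the variables can make all 36 clauses true simultaneously.

The formula is UNSAT (unsatisfiable).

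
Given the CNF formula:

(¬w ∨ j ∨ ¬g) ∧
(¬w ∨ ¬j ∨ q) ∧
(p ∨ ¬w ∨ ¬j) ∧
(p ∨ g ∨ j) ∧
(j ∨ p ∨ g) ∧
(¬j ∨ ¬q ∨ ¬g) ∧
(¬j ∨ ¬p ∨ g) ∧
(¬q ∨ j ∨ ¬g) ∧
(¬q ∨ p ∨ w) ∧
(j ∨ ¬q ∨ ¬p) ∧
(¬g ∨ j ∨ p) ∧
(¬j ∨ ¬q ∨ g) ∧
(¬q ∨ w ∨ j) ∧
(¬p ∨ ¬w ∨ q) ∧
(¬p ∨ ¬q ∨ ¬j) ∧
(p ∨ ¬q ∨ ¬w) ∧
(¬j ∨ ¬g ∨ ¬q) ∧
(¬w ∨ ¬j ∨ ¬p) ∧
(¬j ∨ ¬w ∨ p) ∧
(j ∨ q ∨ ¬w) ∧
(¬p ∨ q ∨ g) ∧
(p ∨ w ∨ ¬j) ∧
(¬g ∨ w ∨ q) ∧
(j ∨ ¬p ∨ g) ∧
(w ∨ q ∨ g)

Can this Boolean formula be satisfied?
No

No, the formula is not satisfiable.

No assignment of truth values to the variables can make all 25 clauses true simultaneously.

The formula is UNSAT (unsatisfiable).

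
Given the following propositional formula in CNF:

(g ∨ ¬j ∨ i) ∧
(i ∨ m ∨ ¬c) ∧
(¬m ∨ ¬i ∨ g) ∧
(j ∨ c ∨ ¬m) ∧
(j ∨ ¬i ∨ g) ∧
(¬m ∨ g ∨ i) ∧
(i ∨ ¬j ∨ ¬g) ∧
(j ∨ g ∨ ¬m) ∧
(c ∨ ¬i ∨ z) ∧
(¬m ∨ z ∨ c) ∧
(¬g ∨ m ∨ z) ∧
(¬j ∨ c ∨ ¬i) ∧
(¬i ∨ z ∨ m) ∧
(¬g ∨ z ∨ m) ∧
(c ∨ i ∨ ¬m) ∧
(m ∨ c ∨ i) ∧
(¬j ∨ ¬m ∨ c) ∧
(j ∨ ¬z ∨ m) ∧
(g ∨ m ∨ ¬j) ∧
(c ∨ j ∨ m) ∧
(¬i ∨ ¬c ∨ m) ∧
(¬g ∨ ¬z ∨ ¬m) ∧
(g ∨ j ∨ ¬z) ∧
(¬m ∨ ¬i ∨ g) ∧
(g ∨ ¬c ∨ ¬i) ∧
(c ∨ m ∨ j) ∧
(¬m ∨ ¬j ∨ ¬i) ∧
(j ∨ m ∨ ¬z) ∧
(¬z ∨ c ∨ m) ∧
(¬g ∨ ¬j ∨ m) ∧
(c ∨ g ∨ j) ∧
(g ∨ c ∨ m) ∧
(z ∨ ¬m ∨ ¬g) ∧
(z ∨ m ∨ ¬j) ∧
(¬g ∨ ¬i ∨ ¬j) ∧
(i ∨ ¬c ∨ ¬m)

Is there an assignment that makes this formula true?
No

No, the formula is not satisfiable.

No assignment of truth values to the variables can make all 36 clauses true simultaneously.

The formula is UNSAT (unsatisfiable).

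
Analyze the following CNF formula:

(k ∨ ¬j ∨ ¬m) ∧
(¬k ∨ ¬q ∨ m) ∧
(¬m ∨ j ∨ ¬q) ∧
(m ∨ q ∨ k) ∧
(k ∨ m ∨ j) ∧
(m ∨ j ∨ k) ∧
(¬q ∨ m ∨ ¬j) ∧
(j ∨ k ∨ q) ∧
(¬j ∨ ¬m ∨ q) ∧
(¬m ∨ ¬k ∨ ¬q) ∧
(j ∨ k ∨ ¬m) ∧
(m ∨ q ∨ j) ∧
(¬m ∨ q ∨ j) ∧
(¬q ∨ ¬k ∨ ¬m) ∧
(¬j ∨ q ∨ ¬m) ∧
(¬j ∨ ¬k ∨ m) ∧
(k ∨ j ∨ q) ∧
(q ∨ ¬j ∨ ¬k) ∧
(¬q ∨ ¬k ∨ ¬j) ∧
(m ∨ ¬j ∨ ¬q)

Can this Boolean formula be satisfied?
No

No, the formula is not satisfiable.

No assignment of truth values to the variables can make all 20 clauses true simultaneously.

The formula is UNSAT (unsatisfiable).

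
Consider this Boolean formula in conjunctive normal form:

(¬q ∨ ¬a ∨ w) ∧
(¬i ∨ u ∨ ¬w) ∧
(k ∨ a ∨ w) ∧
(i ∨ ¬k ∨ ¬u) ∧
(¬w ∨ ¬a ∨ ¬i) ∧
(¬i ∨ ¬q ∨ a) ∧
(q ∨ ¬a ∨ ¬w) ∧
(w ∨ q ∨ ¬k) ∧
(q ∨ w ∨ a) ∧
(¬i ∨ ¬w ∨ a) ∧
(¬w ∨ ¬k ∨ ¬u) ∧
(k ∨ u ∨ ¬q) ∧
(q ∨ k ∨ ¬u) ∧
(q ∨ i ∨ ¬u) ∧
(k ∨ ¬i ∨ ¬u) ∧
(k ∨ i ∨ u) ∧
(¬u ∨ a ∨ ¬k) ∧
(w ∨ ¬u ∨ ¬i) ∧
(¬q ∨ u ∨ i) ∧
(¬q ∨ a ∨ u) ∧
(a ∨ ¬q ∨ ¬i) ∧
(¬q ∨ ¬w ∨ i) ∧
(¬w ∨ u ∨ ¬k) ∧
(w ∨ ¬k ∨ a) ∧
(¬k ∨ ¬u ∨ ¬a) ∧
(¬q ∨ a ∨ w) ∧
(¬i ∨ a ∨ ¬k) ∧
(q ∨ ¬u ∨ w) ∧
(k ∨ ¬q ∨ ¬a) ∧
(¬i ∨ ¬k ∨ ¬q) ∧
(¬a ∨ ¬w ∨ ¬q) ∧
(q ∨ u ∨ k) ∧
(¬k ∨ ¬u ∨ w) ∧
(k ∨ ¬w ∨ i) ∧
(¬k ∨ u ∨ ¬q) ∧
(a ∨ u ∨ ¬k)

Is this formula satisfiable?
No

No, the formula is not satisfiable.

No assignment of truth values to the variables can make all 36 clauses true simultaneously.

The formula is UNSAT (unsatisfiable).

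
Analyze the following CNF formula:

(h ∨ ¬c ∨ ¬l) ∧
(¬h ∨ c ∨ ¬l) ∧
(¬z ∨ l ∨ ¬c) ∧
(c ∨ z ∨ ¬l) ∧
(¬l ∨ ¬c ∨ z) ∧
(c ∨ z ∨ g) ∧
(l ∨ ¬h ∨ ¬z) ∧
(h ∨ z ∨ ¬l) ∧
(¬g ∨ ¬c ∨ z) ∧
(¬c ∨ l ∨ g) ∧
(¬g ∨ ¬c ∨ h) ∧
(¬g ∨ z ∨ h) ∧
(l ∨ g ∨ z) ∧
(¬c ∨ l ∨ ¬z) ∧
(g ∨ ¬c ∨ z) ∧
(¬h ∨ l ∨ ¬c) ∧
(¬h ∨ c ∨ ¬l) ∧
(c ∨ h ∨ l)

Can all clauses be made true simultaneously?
Yes

Yes, the formula is satisfiable.

One satisfying assignment is: l=False, c=False, g=True, h=True, z=False

Verification: With this assignment, all 18 clauses evaluate to true.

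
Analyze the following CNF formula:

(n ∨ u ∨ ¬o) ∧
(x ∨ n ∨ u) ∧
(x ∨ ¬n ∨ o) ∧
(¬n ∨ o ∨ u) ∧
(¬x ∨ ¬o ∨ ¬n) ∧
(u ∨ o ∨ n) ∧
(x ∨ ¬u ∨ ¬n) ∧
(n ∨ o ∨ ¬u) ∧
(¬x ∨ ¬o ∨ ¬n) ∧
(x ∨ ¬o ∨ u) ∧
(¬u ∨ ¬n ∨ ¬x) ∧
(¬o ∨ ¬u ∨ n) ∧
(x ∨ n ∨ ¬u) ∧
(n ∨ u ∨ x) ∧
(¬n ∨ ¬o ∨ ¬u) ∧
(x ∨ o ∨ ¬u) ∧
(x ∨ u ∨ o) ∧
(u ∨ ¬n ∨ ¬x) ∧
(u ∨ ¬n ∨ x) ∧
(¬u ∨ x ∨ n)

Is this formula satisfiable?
No

No, the formula is not satisfiable.

No assignment of truth values to the variables can make all 20 clauses true simultaneously.

The formula is UNSAT (unsatisfiable).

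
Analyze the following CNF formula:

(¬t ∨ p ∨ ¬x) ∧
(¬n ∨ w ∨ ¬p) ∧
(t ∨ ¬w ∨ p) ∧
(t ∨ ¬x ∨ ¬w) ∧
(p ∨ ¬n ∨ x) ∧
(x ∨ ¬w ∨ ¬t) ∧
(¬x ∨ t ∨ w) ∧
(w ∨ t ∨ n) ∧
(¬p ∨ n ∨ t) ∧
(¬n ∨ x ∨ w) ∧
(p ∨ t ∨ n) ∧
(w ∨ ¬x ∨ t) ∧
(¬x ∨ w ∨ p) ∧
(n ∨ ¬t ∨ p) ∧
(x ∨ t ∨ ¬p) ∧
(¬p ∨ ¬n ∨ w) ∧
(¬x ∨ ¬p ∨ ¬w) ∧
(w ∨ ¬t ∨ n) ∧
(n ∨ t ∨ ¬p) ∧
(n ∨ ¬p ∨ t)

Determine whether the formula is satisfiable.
No

No, the formula is not satisfiable.

No assignment of truth values to the variables can make all 20 clauses true simultaneously.

The formula is UNSAT (unsatisfiable).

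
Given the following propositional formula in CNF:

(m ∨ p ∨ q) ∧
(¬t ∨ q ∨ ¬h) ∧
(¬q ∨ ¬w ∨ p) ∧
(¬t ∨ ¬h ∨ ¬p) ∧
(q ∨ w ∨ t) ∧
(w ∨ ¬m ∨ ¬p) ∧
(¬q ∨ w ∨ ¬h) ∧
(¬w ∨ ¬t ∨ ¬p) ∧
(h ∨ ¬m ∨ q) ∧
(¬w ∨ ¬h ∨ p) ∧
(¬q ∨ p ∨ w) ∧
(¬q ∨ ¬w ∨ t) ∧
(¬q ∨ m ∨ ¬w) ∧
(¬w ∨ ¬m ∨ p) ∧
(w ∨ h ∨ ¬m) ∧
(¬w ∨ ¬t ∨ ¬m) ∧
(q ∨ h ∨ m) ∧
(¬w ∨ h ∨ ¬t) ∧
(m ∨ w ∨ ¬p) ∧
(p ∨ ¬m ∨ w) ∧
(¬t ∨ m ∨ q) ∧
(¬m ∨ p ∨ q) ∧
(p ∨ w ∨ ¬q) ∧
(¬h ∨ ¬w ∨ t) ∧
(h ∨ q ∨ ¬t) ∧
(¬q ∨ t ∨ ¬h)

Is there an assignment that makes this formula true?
No

No, the formula is not satisfiable.

No assignment of truth values to the variables can make all 26 clauses true simultaneously.

The formula is UNSAT (unsatisfiable).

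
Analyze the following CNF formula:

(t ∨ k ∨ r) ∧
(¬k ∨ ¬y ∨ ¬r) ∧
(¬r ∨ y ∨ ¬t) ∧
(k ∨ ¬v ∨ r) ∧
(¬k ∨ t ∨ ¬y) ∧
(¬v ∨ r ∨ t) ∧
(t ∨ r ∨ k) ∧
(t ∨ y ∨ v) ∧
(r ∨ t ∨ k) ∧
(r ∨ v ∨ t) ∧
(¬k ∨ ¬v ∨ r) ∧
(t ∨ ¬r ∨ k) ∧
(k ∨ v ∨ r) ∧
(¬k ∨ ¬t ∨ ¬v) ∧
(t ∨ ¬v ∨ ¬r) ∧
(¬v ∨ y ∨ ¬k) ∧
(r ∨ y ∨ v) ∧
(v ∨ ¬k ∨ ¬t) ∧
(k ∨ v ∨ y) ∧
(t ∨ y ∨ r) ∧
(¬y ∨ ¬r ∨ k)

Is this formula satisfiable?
No

No, the formula is not satisfiable.

No assignment of truth values to the variables can make all 21 clauses true simultaneously.

The formula is UNSAT (unsatisfiable).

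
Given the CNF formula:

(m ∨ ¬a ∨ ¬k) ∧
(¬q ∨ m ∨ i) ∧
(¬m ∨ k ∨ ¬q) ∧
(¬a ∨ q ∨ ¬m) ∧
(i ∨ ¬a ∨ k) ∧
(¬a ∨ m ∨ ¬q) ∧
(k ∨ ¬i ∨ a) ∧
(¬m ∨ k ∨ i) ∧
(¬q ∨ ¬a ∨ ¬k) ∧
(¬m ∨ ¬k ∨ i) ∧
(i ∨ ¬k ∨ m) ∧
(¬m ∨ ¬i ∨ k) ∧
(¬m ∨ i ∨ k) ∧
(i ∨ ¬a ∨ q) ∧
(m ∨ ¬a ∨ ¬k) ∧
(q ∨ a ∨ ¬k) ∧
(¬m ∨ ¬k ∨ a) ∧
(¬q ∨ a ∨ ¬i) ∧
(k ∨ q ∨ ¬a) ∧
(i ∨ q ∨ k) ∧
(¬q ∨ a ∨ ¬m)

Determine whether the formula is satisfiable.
No

No, the formula is not satisfiable.

No assignment of truth values to the variables can make all 21 clauses true simultaneously.

The formula is UNSAT (unsatisfiable).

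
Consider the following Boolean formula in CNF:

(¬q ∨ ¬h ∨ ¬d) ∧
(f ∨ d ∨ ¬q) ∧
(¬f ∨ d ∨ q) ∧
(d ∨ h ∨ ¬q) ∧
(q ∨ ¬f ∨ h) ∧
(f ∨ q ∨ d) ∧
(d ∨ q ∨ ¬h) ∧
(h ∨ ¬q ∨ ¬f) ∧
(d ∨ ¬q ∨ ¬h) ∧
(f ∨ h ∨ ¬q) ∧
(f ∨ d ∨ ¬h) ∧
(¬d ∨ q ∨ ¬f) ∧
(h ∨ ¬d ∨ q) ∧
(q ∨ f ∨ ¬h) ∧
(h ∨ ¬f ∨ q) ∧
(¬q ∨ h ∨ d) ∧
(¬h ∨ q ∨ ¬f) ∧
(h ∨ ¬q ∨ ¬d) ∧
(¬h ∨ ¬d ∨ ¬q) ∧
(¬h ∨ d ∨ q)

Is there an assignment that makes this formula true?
No

No, the formula is not satisfiable.

No assignment of truth values to the variables can make all 20 clauses true simultaneously.

The formula is UNSAT (unsatisfiable).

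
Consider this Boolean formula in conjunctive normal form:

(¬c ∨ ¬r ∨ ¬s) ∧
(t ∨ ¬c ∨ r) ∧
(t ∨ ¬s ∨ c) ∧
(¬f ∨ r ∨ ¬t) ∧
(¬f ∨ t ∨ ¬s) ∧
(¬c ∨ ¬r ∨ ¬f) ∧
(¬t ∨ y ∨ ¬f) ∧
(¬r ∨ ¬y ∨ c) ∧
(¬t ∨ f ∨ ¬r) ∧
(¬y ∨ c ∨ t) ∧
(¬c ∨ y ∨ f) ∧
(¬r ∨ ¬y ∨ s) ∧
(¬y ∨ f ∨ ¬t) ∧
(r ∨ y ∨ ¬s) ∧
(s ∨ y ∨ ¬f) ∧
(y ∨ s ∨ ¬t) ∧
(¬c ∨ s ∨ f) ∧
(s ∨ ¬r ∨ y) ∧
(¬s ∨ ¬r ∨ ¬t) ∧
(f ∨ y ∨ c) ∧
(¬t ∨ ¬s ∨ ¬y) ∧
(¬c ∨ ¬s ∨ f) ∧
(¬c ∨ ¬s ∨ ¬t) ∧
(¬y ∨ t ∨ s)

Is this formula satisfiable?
No

No, the formula is not satisfiable.

No assignment of truth values to the variables can make all 24 clauses true simultaneously.

The formula is UNSAT (unsatisfiable).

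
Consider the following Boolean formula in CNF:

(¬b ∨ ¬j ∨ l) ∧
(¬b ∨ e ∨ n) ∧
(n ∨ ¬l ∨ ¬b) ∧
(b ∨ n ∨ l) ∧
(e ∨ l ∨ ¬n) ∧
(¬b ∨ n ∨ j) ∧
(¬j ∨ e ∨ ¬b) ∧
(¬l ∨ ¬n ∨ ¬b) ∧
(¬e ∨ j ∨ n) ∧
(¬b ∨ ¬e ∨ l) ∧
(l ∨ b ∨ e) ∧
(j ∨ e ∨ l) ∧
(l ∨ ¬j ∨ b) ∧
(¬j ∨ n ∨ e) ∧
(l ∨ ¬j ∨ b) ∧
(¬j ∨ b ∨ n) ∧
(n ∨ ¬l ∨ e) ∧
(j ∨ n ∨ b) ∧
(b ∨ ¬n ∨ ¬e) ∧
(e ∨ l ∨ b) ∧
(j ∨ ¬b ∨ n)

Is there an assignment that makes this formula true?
Yes

Yes, the formula is satisfiable.

One satisfying assignment is: n=True, j=False, e=False, b=False, l=True

Verification: With this assignment, all 21 clauses evaluate to true.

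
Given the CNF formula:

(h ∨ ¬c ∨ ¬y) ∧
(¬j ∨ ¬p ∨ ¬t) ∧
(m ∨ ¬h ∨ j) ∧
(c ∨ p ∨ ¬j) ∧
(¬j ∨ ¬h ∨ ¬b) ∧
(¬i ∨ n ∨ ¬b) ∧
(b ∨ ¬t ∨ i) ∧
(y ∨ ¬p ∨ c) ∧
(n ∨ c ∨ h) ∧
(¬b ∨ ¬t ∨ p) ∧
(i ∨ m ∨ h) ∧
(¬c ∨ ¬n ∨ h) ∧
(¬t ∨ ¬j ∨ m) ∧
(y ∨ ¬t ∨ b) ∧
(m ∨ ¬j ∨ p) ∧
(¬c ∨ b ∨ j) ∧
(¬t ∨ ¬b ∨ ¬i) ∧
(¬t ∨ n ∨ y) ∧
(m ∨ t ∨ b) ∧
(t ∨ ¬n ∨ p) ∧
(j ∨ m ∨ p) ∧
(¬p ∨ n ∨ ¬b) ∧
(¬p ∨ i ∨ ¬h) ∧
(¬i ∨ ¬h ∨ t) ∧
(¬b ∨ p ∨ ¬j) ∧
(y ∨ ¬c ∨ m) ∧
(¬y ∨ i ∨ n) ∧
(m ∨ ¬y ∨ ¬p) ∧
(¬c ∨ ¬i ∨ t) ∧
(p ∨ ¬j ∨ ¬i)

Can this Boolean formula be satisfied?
Yes

Yes, the formula is satisfiable.

One satisfying assignment is: m=True, c=False, y=False, i=False, j=False, t=False, p=False, n=False, h=True, b=False

Verification: With this assignment, all 30 clauses evaluate to true.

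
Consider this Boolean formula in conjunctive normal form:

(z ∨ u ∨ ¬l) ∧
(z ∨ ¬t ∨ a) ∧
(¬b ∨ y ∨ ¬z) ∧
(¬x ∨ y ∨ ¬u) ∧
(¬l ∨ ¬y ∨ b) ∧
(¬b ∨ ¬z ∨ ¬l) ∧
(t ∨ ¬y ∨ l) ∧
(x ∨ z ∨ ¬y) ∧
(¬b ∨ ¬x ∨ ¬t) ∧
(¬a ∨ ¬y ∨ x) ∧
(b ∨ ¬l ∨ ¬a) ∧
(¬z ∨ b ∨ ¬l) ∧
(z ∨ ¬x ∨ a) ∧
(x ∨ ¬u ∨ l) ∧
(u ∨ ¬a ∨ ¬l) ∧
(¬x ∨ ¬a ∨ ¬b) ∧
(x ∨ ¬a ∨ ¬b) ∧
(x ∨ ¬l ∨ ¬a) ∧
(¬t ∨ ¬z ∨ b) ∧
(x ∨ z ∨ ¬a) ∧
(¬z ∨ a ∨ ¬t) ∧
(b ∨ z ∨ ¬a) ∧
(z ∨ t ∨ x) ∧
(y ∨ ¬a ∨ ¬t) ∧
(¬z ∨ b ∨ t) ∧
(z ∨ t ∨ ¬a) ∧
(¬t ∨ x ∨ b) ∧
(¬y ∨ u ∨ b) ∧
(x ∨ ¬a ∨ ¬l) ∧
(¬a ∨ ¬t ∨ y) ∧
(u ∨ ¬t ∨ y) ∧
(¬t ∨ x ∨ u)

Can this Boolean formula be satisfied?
No

No, the formula is not satisfiable.

No assignment of truth values to the variables can make all 32 clauses true simultaneously.

The formula is UNSAT (unsatisfiable).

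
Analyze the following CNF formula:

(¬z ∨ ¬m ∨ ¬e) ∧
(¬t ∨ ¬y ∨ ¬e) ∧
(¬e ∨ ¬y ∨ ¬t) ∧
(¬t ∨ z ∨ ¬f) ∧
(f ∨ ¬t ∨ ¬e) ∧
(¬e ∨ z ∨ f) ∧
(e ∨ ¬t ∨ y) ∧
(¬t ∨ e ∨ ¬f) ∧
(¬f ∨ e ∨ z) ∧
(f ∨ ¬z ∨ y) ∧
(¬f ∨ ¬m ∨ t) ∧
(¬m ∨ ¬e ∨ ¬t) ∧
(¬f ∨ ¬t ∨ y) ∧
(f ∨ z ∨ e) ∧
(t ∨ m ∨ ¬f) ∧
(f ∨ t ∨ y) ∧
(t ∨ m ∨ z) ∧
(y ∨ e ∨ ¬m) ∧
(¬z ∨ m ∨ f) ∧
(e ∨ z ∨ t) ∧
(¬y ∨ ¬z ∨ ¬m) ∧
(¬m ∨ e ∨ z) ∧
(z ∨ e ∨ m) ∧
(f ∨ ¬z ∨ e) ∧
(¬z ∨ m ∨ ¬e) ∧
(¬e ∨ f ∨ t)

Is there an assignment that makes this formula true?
No

No, the formula is not satisfiable.

No assignment of truth values to the variables can make all 26 clauses true simultaneously.

The formula is UNSAT (unsatisfiable).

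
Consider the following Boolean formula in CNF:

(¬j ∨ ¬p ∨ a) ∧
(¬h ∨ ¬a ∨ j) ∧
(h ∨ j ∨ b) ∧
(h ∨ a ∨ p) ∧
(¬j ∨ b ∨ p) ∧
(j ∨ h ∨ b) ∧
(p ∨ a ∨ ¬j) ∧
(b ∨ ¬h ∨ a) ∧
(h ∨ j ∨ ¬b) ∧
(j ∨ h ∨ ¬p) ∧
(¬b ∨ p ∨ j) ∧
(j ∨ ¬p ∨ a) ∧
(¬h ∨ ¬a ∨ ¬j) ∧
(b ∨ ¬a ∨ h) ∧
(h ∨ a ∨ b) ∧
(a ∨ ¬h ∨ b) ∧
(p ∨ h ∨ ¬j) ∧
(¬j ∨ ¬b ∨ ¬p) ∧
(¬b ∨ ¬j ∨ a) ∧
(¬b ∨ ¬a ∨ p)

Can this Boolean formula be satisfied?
No

No, the formula is not satisfiable.

No assignment of truth values to the variables can make all 20 clauses true simultaneously.

The formula is UNSAT (unsatisfiable).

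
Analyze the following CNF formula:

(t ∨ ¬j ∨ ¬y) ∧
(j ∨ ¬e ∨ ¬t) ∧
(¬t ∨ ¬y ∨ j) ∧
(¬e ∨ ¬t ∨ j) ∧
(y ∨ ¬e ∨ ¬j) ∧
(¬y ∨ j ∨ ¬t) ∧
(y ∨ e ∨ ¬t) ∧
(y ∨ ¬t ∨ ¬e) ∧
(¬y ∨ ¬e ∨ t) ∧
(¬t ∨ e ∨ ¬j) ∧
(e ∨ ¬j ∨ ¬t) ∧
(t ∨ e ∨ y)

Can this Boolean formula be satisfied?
Yes

Yes, the formula is satisfiable.

One satisfying assignment is: y=True, t=False, e=False, j=False

Verification: With this assignment, all 12 clauses evaluate to true.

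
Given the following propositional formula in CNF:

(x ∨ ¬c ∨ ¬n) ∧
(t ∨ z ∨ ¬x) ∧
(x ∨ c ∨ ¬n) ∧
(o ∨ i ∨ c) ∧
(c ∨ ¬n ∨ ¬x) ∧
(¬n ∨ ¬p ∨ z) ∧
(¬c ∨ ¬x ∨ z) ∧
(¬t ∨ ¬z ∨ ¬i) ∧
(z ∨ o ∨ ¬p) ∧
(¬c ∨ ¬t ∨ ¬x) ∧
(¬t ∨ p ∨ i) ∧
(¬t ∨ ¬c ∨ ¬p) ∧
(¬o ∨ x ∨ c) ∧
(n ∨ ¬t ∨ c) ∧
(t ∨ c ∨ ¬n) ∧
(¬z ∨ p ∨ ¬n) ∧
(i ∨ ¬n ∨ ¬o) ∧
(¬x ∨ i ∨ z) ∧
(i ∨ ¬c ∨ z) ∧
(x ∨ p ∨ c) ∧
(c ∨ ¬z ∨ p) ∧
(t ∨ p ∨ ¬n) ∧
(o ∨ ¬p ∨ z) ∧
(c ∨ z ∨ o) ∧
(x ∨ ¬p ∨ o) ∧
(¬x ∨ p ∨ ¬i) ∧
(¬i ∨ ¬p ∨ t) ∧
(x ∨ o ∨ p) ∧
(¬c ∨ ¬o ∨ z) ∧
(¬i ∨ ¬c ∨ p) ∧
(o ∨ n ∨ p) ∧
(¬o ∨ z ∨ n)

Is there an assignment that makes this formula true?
Yes

Yes, the formula is satisfiable.

One satisfying assignment is: p=False, o=True, i=False, n=False, z=True, c=True, x=False, t=False

Verification: With this assignment, all 32 clauses evaluate to true.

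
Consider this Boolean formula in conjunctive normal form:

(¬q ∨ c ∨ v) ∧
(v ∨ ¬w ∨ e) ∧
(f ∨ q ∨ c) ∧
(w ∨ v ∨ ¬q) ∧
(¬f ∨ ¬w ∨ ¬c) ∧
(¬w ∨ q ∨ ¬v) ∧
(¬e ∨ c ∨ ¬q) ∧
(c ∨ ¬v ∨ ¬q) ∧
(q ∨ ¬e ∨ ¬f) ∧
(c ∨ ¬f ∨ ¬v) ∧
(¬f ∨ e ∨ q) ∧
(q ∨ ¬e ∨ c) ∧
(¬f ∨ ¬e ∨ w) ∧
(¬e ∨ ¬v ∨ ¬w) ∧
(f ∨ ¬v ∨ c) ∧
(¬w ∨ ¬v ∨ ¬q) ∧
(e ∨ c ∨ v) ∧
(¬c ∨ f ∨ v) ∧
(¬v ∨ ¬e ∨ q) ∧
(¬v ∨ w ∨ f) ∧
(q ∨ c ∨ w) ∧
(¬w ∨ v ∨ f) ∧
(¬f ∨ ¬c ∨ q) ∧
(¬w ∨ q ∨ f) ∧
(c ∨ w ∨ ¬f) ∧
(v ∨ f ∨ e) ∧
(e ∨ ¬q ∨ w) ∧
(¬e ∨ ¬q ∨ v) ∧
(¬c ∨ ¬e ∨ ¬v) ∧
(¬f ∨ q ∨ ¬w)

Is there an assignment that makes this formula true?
No

No, the formula is not satisfiable.

No assignment of truth values to the variables can make all 30 clauses true simultaneously.

The formula is UNSAT (unsatisfiable).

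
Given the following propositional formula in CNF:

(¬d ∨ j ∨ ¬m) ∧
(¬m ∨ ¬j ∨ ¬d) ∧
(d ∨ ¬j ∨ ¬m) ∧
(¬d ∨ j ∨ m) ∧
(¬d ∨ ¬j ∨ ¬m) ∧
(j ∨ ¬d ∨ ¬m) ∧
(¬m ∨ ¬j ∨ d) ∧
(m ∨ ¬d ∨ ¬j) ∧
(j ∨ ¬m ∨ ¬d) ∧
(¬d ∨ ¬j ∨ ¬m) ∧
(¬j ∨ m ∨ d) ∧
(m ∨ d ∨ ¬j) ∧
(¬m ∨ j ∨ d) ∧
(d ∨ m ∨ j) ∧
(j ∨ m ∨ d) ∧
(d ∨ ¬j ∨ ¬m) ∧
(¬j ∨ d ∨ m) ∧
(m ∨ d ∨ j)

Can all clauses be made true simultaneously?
No

No, the formula is not satisfiable.

No assignment of truth values to the variables can make all 18 clauses true simultaneously.

The formula is UNSAT (unsatisfiable).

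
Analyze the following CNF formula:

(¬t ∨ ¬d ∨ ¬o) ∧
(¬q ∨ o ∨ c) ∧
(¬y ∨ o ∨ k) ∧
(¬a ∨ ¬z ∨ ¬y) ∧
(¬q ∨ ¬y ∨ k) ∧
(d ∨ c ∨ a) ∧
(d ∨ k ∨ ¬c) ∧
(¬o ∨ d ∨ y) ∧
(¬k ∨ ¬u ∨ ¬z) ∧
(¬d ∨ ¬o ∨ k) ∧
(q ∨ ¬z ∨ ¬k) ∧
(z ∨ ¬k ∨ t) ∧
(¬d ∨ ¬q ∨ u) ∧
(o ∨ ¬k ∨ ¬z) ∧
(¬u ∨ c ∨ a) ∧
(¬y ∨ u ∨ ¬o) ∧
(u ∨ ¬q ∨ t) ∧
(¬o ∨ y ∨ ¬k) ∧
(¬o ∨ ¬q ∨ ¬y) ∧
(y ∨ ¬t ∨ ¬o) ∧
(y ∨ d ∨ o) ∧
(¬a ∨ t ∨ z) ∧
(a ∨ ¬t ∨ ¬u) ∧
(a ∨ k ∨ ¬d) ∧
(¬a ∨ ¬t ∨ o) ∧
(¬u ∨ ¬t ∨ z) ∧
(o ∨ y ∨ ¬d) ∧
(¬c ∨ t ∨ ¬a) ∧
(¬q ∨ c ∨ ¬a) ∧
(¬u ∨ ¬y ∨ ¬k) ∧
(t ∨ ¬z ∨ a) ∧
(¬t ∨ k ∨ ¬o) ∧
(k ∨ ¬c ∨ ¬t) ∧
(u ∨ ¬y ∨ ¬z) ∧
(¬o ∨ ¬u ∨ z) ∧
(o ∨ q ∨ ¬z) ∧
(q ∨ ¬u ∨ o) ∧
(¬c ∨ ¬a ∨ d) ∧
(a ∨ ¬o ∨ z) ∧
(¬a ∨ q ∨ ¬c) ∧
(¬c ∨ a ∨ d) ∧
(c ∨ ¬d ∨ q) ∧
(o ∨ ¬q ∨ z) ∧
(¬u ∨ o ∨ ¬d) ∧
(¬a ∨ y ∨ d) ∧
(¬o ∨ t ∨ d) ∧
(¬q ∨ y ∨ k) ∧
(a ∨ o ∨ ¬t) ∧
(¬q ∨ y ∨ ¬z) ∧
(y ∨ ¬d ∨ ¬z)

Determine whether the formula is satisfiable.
No

No, the formula is not satisfiable.

No assignment of truth values to the variables can make all 50 clauses true simultaneously.

The formula is UNSAT (unsatisfiable).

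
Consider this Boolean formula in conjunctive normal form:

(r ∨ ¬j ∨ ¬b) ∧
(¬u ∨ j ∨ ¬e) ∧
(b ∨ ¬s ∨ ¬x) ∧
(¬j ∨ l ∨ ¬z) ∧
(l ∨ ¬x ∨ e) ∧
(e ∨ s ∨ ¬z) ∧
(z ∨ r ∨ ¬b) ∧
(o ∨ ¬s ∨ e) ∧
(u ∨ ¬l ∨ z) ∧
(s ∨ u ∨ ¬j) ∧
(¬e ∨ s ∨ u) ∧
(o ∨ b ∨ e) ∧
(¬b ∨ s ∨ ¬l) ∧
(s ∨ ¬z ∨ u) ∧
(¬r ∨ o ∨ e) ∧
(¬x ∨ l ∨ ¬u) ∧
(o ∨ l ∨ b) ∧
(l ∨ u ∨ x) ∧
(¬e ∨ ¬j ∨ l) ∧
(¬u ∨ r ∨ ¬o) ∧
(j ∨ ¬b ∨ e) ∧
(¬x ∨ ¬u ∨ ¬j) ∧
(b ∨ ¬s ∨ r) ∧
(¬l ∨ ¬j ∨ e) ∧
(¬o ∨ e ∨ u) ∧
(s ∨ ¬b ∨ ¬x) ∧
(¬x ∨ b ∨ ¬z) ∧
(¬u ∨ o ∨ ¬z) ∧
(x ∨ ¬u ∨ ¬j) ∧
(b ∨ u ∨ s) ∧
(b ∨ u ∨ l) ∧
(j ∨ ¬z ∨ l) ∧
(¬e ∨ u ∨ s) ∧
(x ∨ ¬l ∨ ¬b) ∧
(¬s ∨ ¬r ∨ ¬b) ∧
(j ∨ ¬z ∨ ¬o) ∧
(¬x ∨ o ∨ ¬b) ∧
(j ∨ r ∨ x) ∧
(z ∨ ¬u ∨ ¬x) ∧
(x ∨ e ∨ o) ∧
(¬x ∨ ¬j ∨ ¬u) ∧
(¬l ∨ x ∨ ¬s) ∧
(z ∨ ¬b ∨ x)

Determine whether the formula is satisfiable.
Yes

Yes, the formula is satisfiable.

One satisfying assignment is: j=False, x=False, o=True, l=False, u=True, s=False, e=False, b=False, r=True, z=False

Verification: With this assignment, all 43 clauses evaluate to true.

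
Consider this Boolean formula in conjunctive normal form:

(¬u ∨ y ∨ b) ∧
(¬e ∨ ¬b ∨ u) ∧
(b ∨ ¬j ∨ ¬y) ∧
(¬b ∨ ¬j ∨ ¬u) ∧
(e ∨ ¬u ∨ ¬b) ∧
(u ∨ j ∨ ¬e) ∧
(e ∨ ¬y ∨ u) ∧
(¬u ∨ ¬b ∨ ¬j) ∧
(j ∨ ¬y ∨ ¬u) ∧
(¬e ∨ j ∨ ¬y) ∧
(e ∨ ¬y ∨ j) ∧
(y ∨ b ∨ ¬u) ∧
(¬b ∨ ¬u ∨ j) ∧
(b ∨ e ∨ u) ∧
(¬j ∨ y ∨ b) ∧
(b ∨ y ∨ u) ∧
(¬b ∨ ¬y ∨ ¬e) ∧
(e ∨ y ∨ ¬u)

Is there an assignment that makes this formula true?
Yes

Yes, the formula is satisfiable.

One satisfying assignment is: u=False, j=False, e=False, y=False, b=True

Verification: With this assignment, all 18 clauses evaluate to true.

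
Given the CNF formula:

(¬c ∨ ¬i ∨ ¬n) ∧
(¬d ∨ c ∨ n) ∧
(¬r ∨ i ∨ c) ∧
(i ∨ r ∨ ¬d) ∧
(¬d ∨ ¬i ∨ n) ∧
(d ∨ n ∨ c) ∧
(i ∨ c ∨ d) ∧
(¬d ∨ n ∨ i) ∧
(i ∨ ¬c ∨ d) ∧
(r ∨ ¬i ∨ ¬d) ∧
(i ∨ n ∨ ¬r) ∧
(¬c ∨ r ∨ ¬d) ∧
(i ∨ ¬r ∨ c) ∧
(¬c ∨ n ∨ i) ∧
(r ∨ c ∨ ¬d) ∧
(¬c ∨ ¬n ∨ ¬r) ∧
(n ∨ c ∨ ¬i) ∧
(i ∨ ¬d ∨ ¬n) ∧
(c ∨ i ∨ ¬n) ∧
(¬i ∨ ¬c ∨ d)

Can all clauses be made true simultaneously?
Yes

Yes, the formula is satisfiable.

One satisfying assignment is: n=True, c=False, d=False, r=False, i=True

Verification: With this assignment, all 20 clauses evaluate to true.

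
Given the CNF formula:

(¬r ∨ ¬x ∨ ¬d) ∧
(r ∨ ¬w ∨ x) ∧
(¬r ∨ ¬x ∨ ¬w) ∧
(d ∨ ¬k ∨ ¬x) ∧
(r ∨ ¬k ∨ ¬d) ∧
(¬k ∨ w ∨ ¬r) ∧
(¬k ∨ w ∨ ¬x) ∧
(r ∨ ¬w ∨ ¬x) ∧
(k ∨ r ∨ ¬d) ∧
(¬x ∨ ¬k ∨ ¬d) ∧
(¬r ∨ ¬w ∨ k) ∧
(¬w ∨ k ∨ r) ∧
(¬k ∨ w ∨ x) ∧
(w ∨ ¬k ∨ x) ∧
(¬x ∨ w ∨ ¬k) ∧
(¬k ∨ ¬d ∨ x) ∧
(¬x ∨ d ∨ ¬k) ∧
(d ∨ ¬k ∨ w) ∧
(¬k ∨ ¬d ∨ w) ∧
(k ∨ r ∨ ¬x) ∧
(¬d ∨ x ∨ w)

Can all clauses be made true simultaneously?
Yes

Yes, the formula is satisfiable.

One satisfying assignment is: w=False, d=False, x=False, r=False, k=False

Verification: With this assignment, all 21 clauses evaluate to true.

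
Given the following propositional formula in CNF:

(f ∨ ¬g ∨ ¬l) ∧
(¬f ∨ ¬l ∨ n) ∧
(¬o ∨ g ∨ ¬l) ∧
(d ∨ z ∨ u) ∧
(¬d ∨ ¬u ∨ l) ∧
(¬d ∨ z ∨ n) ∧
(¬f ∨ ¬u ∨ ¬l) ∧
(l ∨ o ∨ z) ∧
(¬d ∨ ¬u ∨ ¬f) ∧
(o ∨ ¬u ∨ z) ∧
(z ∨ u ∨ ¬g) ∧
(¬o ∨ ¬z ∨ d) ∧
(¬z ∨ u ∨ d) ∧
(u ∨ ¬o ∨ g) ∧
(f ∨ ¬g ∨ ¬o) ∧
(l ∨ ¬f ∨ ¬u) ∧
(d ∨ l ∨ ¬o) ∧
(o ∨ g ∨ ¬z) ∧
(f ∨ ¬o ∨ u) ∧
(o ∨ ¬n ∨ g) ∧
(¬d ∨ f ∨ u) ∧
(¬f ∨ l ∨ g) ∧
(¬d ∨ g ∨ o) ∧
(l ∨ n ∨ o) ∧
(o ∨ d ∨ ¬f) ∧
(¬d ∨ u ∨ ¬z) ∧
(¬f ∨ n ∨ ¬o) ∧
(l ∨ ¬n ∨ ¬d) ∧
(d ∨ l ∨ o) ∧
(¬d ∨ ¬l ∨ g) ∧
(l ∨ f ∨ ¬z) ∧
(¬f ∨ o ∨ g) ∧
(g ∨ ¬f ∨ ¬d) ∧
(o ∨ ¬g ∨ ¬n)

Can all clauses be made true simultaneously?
No

No, the formula is not satisfiable.

No assignment of truth values to the variables can make all 34 clauses true simultaneously.

The formula is UNSAT (unsatisfiable).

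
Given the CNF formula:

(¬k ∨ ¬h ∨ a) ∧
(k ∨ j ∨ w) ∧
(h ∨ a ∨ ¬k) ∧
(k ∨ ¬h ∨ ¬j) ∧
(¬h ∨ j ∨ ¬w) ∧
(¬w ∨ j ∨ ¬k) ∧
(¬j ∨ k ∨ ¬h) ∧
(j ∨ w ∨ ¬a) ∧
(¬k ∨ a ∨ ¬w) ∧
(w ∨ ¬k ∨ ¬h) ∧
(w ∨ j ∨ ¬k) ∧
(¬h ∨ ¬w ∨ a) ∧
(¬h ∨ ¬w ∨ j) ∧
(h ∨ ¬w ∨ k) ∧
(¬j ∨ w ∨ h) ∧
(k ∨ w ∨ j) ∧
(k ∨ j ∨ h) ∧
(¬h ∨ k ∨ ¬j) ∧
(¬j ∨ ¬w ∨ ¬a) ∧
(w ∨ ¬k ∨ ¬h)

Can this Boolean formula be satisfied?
No

No, the formula is not satisfiable.

No assignment of truth values to the variables can make all 20 clauses true simultaneously.

The formula is UNSAT (unsatisfiable).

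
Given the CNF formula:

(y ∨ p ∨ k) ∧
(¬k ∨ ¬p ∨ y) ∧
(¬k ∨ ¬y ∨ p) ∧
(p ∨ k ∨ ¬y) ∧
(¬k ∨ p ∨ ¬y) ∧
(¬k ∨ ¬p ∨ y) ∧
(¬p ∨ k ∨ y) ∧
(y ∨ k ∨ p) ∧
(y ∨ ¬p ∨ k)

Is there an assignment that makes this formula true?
Yes

Yes, the formula is satisfiable.

One satisfying assignment is: y=True, p=True, k=False

Verification: With this assignment, all 9 clauses evaluate to true.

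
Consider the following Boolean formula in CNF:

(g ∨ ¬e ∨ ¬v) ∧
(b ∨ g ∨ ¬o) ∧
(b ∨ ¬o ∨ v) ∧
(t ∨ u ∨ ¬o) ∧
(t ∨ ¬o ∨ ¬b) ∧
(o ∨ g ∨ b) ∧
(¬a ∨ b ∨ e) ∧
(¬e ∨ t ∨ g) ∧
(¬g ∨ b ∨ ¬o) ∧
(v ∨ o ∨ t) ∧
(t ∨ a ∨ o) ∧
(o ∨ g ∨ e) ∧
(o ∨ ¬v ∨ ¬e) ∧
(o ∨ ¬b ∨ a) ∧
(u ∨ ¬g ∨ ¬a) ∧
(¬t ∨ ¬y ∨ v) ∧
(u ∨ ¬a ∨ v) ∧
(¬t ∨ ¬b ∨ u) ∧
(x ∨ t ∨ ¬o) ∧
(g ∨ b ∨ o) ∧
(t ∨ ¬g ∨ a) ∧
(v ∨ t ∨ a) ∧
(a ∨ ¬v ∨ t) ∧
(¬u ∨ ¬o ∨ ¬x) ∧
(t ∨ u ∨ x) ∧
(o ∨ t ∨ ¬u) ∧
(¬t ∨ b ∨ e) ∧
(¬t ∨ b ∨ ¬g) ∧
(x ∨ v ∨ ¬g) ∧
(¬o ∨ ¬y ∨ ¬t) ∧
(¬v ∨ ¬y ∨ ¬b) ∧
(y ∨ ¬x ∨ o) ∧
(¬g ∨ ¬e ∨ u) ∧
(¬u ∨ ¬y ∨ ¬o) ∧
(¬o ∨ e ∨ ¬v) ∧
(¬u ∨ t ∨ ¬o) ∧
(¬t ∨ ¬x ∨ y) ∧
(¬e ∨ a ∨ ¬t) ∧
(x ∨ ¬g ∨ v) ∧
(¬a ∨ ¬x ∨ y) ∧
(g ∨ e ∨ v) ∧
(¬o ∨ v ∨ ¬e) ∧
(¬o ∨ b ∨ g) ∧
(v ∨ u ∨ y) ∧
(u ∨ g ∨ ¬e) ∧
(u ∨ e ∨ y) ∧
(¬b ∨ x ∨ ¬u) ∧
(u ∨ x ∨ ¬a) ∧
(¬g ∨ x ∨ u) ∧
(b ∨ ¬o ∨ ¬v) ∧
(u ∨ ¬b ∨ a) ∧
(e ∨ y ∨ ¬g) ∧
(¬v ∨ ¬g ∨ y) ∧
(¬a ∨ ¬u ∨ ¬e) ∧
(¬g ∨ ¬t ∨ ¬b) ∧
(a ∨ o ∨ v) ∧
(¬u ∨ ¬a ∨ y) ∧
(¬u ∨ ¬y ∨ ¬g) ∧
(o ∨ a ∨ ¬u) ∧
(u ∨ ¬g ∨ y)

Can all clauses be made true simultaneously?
No

No, the formula is not satisfiable.

No assignment of truth values to the variables can make all 60 clauses true simultaneously.

The formula is UNSAT (unsatisfiable).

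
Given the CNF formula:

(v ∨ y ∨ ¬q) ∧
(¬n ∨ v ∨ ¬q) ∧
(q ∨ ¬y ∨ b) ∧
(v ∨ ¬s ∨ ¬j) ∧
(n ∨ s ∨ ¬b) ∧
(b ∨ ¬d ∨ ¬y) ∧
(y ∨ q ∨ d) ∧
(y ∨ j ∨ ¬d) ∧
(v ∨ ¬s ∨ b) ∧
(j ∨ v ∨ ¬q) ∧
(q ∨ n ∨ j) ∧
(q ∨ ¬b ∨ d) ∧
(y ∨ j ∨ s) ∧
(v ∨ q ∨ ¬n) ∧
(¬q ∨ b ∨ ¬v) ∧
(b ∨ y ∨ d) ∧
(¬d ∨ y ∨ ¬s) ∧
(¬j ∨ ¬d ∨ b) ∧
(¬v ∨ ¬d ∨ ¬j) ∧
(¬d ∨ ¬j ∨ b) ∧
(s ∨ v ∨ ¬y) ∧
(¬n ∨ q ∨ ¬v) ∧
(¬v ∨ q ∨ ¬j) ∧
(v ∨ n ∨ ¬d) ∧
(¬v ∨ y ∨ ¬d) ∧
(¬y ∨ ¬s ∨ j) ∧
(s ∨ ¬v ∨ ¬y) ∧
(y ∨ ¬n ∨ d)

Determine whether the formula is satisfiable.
Yes

Yes, the formula is satisfiable.

One satisfying assignment is: v=True, q=True, y=False, d=False, b=True, j=False, n=False, s=True

Verification: With this assignment, all 28 clauses evaluate to true.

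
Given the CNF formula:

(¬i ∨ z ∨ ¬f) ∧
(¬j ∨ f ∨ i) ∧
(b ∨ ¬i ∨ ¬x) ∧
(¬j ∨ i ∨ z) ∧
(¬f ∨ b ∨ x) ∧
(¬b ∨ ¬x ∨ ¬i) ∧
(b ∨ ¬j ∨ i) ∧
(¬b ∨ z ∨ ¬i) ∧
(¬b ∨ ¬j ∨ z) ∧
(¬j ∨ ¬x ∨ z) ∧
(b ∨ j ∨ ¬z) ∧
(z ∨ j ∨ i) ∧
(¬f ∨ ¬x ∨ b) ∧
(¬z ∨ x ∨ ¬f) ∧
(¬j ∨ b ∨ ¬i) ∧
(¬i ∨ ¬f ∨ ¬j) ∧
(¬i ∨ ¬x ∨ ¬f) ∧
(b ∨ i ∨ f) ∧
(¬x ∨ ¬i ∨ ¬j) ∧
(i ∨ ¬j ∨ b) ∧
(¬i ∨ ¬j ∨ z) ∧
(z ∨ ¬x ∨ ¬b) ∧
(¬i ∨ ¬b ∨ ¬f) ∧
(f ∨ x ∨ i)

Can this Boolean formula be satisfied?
Yes

Yes, the formula is satisfiable.

One satisfying assignment is: z=False, j=False, x=False, i=True, b=False, f=False

Verification: With this assignment, all 24 clauses evaluate to true.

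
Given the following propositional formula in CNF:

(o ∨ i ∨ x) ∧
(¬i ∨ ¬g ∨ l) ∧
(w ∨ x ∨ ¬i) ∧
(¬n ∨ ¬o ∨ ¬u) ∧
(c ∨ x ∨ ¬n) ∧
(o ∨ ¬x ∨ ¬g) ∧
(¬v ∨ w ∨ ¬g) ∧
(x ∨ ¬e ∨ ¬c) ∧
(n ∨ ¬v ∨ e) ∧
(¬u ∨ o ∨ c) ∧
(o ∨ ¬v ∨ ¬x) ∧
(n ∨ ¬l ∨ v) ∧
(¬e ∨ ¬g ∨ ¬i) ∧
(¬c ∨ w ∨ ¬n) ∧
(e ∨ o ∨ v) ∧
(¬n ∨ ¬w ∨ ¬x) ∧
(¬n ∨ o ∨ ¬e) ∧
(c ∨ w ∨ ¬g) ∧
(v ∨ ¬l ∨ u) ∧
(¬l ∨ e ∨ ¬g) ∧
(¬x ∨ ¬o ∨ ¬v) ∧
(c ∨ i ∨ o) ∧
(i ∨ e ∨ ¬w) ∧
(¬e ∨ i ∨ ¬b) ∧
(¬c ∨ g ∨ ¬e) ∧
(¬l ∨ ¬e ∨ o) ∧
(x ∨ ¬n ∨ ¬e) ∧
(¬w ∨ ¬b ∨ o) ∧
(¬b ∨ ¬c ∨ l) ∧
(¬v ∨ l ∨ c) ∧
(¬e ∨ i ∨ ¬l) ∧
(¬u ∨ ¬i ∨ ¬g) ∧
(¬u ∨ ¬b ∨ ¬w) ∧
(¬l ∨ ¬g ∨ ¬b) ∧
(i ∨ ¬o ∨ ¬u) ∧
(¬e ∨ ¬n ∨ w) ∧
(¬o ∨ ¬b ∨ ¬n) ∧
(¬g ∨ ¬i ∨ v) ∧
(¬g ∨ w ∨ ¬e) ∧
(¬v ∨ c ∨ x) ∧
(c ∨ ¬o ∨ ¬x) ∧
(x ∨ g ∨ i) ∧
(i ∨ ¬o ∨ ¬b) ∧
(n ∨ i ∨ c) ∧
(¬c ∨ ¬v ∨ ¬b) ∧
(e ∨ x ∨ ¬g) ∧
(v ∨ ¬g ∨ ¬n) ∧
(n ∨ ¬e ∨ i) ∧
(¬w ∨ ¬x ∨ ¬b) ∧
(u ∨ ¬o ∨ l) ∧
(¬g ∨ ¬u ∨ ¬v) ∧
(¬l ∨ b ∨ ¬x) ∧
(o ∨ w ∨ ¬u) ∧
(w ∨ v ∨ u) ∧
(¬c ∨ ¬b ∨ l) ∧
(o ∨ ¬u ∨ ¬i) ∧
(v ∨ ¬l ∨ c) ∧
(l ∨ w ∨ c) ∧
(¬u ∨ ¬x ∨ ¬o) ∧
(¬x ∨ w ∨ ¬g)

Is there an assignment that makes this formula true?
Yes

Yes, the formula is satisfiable.

One satisfying assignment is: n=False, u=True, e=False, v=False, i=True, g=False, w=True, b=False, o=True, l=False, x=False, c=False

Verification: With this assignment, all 60 clauses evaluate to true.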